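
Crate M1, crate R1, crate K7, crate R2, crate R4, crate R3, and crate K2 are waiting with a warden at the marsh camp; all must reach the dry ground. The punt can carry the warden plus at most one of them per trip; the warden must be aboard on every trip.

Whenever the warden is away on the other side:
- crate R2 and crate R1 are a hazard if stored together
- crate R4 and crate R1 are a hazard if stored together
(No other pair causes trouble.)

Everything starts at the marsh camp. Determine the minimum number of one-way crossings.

Counting alone: the warden can take at most 1 across per trip to the dry ground, so moving all 7 needs at least 7 loaded trips out, with a return between consecutive ones — at least 13 crossings.
The safety rule pushes this higher. Following every safe sequence of crossings, the most of the 7 that can be at the dry ground as the punt arrives there on crossing 13 is 6 — never all 7.
So no plan with fewer than 15 crossings exists, and this one achieves 15:
1. Warden goes to the dry ground with crate R1.
2. Warden goes back to the marsh camp alone.
3. Warden goes to the dry ground with crate M1.
4. Warden goes back to the marsh camp alone.
5. Warden goes to the dry ground with crate K7.
6. Warden goes back to the marsh camp alone.
7. Warden goes to the dry ground with crate R2.
8. Warden goes back to the marsh camp with crate R1.
9. Warden goes to the dry ground with crate R4.
10. Warden goes back to the marsh camp alone.
11. Warden goes to the dry ground with crate R3.
12. Warden goes back to the marsh camp alone.
13. Warden goes to the dry ground with crate K2.
14. Warden goes back to the marsh camp alone.
15. Warden goes to the dry ground with crate R1.

15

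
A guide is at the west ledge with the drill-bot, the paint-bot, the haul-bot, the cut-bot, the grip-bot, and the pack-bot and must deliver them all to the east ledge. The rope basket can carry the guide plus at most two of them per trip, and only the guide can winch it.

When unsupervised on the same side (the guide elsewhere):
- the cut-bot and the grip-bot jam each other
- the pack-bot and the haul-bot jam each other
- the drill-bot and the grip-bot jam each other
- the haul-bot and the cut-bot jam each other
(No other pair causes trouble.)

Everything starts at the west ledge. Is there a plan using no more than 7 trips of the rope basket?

Yes

Yes — this plan uses 7 crossings (≤ 7):
1. Guide goes to the east ledge with the grip-bot and the haul-bot.  [the west ledge: the cut-bot, the drill-bot, the pack-bot, the paint-bot | the east ledge: the grip-bot, the haul-bot]
2. Guide goes back to the west ledge alone.  [the west ledge: the cut-bot, the drill-bot, the pack-bot, the paint-bot | the east ledge: the grip-bot, the haul-bot]
3. Guide goes to the east ledge with the drill-bot and the paint-bot.  [the west ledge: the cut-bot, the pack-bot | the east ledge: the drill-bot, the grip-bot, the haul-bot, the paint-bot]
4. Guide goes back to the west ledge with the grip-bot.  [the west ledge: the cut-bot, the grip-bot, the pack-bot | the east ledge: the drill-bot, the haul-bot, the paint-bot]
5. Guide goes to the east ledge with the cut-bot and the pack-bot.  [the west ledge: the grip-bot | the east ledge: the cut-bot, the drill-bot, the haul-bot, the pack-bot, the paint-bot]
6. Guide goes back to the west ledge with the haul-bot.  [the west ledge: the grip-bot, the haul-bot | the east ledge: the cut-bot, the drill-bot, the pack-bot, the paint-bot]
7. Guide goes to the east ledge with the grip-bot and the haul-bot.  [the west ledge: — | the east ledge: the cut-bot, the drill-bot, the grip-bot, the haul-bot, the pack-bot, the paint-bot]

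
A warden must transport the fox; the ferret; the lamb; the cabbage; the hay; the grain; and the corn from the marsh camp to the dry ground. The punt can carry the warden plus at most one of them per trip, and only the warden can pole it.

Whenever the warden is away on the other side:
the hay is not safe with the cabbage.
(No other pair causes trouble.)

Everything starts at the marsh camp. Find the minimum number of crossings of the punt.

Counting alone: the warden can take at most 1 across per trip to the dry ground, so moving all 7 needs at least 7 loaded trips out, with a return between consecutive ones — at least 13 crossings.
The plan below uses exactly 13 crossings, so it is optimal:
1. Warden goes to the dry ground with the cabbage.
2. Warden goes back to the marsh camp alone.
3. Warden goes to the dry ground with the fox.
4. Warden goes back to the marsh camp alone.
5. Warden goes to the dry ground with the ferret.
6. Warden goes back to the marsh camp alone.
7. Warden goes to the dry ground with the lamb.
8. Warden goes back to the marsh camp alone.
9. Warden goes to the dry ground with the grain.
10. Warden goes back to the marsh camp alone.
11. Warden goes to the dry ground with the corn.
12. Warden goes back to the marsh camp alone.
13. Warden goes to the dry ground with the hay.

13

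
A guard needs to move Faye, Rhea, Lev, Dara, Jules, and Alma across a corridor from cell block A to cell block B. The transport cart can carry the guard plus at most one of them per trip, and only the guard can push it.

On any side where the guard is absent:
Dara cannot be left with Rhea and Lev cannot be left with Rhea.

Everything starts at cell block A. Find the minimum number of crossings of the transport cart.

Counting alone: the guard can take at most 1 across per trip to cell block B, so moving all 6 needs at least 6 loaded trips out, with a return between consecutive ones — at least 11 crossings.
The safety rule pushes this higher. Following every safe sequence of crossings, the most of the 6 that can be at cell block B as the transport cart arrives there on crossing 11 is 5 — never all 6.
So no plan with fewer than 13 crossings exists, and this one achieves 13:
1. Guard goes to cell block B with Rhea.  [cell block A: Alma, Dara, Faye, Jules, Lev | cell block B: Rhea]
2. Guard goes back to cell block A alone.  [cell block A: Alma, Dara, Faye, Jules, Lev | cell block B: Rhea]
3. Guard goes to cell block B with Faye.  [cell block A: Alma, Dara, Jules, Lev | cell block B: Faye, Rhea]
4. Guard goes back to cell block A alone.  [cell block A: Alma, Dara, Jules, Lev | cell block B: Faye, Rhea]
5. Guard goes to cell block B with Lev.  [cell block A: Alma, Dara, Jules | cell block B: Faye, Lev, Rhea]
6. Guard goes back to cell block A with Rhea.  [cell block A: Alma, Dara, Jules, Rhea | cell block B: Faye, Lev]
7. Guard goes to cell block B with Dara.  [cell block A: Alma, Jules, Rhea | cell block B: Dara, Faye, Lev]
8. Guard goes back to cell block A alone.  [cell block A: Alma, Jules, Rhea | cell block B: Dara, Faye, Lev]
9. Guard goes to cell block B with Jules.  [cell block A: Alma, Rhea | cell block B: Dara, Faye, Jules, Lev]
10. Guard goes back to cell block A alone.  [cell block A: Alma, Rhea | cell block B: Dara, Faye, Jules, Lev]
11. Guard goes to cell block B with Alma.  [cell block A: Rhea | cell block B: Alma, Dara, Faye, Jules, Lev]
12. Guard goes back to cell block A alone.  [cell block A: Rhea | cell block B: Alma, Dara, Faye, Jules, Lev]
13. Guard goes to cell block B with Rhea.  [cell block A: — | cell block B: Alma, Dara, Faye, Jules, Lev, Rhea]

13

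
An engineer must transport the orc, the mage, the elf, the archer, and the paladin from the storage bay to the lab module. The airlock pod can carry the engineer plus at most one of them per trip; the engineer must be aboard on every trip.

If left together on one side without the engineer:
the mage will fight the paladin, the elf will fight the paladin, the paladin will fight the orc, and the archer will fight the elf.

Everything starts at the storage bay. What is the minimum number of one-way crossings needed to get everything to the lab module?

Whatever the first load, the items left behind include a forbidden pair without the engineer. No opening move is safe, so no plan exists.

impossible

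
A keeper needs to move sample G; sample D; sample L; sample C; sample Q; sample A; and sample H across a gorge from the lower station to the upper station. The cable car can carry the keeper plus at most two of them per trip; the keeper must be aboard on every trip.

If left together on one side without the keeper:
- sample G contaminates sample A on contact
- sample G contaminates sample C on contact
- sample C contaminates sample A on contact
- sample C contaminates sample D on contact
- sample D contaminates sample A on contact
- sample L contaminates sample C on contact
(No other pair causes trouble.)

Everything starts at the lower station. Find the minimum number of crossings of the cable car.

11

Counting alone: the keeper can take at most 2 across per trip to the upper station, so moving all 7 needs at least 4 loaded trips out, with a return between consecutive ones — at least 7 crossings.
The safety rule pushes this higher. Following every safe sequence of crossings, the most of the 7 that can be at the upper station as the cable car arrives there on crossings 7, 9 is 5, 6 respectively — never all 7.
So no plan with fewer than 11 crossings exists, and this one achieves 11:
1. Keeper goes to the upper station with sample A and sample C.  [the lower station: sample D, sample G, sample H, sample L, sample Q | the upper station: sample A, sample C]
2. Keeper goes back to the lower station with sample C.  [the lower station: sample C, sample D, sample G, sample H, sample L, sample Q | the upper station: sample A]
3. Keeper goes to the upper station with sample C and sample L.  [the lower station: sample D, sample G, sample H, sample Q | the upper station: sample A, sample C, sample L]
4. Keeper goes back to the lower station with sample C.  [the lower station: sample C, sample D, sample G, sample H, sample Q | the upper station: sample A, sample L]
5. Keeper goes to the upper station with sample D and sample G.  [the lower station: sample C, sample H, sample Q | the upper station: sample A, sample D, sample G, sample L]
6. Keeper goes back to the lower station with sample A.  [the lower station: sample A, sample C, sample H, sample Q | the upper station: sample D, sample G, sample L]
7. Keeper goes to the upper station with sample C and sample Q.  [the lower station: sample A, sample H | the upper station: sample C, sample D, sample G, sample L, sample Q]
8. Keeper goes back to the lower station with sample C.  [the lower station: sample A, sample C, sample H | the upper station: sample D, sample G, sample L, sample Q]
9. Keeper goes to the upper station with sample C and sample H.  [the lower station: sample A | the upper station: sample C, sample D, sample G, sample H, sample L, sample Q]
10. Keeper goes back to the lower station with sample C.  [the lower station: sample A, sample C | the upper station: sample D, sample G, sample H, sample L, sample Q]
11. Keeper goes to the upper station with sample A and sample C.  [the lower station: — | the upper station: sample A, sample C, sample D, sample G, sample H, sample L, sample Q]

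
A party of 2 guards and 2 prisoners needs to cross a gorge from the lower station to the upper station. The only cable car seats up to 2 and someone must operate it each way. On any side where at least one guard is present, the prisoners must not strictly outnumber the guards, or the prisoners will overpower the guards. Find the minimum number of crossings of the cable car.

5

Counting alone: each trip to the upper station takes at most 2 across and each return brings at least 1 back, so after t trips out (and t−1 returns) at most 2t − (t−1) of the 4 are across; that first reaches 4 at t = 3, so at least 5 crossings are needed.
The plan below uses exactly 5 crossings, so it is optimal:
1. 2 prisoners → the upper station.  (the lower station: 2G 0P; the upper station: 0G 2P)
2. 1 prisoner ← the lower station.  (the lower station: 2G 1P; the upper station: 0G 1P)
3. 2 guards → the upper station.  (the lower station: 0G 1P; the upper station: 2G 1P)
4. 1 prisoner ← the lower station.  (the lower station: 0G 2P; the upper station: 2G 0P)
5. 2 prisoners → the upper station.  (the lower station: 0G 0P; the upper station: 2G 2P)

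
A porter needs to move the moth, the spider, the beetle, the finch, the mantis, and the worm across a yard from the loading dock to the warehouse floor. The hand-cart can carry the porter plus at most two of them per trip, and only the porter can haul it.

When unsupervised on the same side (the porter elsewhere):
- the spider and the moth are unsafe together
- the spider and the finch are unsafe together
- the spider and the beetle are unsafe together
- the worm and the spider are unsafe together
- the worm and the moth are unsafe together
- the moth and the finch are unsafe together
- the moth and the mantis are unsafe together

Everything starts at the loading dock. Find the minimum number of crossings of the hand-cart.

Counting alone: the porter can take at most 2 across per trip to the warehouse floor, so moving all 6 needs at least 3 loaded trips out, with a return between consecutive ones — at least 5 crossings.
The safety rule pushes this higher. Following every safe sequence of crossings, the most of the 6 that can be at the warehouse floor as the hand-cart arrives there on crossings 5, 7 is 4, 5 respectively — never all 6.
So no plan with fewer than 9 crossings exists, and this one achieves 9:
1. Porter goes to the warehouse floor with the moth and the spider.  [the loading dock: the beetle, the finch, the mantis, the worm | the warehouse floor: the moth, the spider]
2. Porter goes back to the loading dock with the moth.  [the loading dock: the beetle, the finch, the mantis, the moth, the worm | the warehouse floor: the spider]
3. Porter goes to the warehouse floor with the beetle and the moth.  [the loading dock: the finch, the mantis, the worm | the warehouse floor: the beetle, the moth, the spider]
4. Porter goes back to the loading dock with the spider.  [the loading dock: the finch, the mantis, the spider, the worm | the warehouse floor: the beetle, the moth]
5. Porter goes to the warehouse floor with the finch and the worm.  [the loading dock: the mantis, the spider | the warehouse floor: the beetle, the finch, the moth, the worm]
6. Porter goes back to the loading dock with the moth.  [the loading dock: the mantis, the moth, the spider | the warehouse floor: the beetle, the finch, the worm]
7. Porter goes to the warehouse floor with the mantis and the moth.  [the loading dock: the spider | the warehouse floor: the beetle, the finch, the mantis, the moth, the worm]
8. Porter goes back to the loading dock with the moth.  [the loading dock: the moth, the spider | the warehouse floor: the beetle, the finch, the mantis, the worm]
9. Porter goes to the warehouse floor with the moth and the spider.  [the loading dock: — | the warehouse floor: the beetle, the finch, the mantis, the moth, the spider, the worm]

9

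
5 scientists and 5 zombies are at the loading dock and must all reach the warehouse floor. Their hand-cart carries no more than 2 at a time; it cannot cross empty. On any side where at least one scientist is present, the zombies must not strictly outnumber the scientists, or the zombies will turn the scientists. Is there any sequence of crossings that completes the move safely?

No

Following every safe sequence of crossings from the start, the most of the 10 that can be at the warehouse floor as the hand-cart arrives there on crossings 1, 3, 5, 7 is 2, 3, 4, 5 respectively; the best ever achieved is 5 of 10.
From crossing 9 on, no configuration arises that was not already reachable earlier: only 13 distinct safe configurations (who is on which side, and where the hand-cart is) can ever be reached, none of them has everyone across, and every continuation just revisits them. They are: 0 scientists + 0 zombies across (hand-cart back at the start); 0 scientists + 1 zombie across (hand-cart there); 0 scientists + 1 zombie across (hand-cart back at the start); 0 scientists + 2 zombies across (hand-cart there); 0 scientists + 2 zombies across (hand-cart back at the start); 0 scientists + 3 zombies across (hand-cart there); 0 scientists + 3 zombies across (hand-cart back at the start); 0 scientists + 4 zombies across (hand-cart there); 0 scientists + 4 zombies across (hand-cart back at the start); 0 scientists + 5 zombies across (hand-cart there); 1 scientist + 1 zombie across (hand-cart there); 1 scientist + 1 zombie across (hand-cart back at the start); 2 scientists + 2 zombies across (hand-cart there). So no valid plan exists.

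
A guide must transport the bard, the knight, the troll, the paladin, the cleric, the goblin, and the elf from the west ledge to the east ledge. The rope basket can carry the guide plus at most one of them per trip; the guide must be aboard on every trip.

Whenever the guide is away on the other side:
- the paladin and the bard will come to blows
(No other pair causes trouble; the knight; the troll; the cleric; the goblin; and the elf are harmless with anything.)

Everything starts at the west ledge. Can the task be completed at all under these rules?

Yes

1. Guide goes to the east ledge with the bard.  [the west ledge: the cleric, the elf, the goblin, the knight, the paladin, the troll | the east ledge: the bard]
2. Guide goes back to the west ledge alone.  [the west ledge: the cleric, the elf, the goblin, the knight, the paladin, the troll | the east ledge: the bard]
3. Guide goes to the east ledge with the knight.  [the west ledge: the cleric, the elf, the goblin, the paladin, the troll | the east ledge: the bard, the knight]
4. Guide goes back to the west ledge alone.  [the west ledge: the cleric, the elf, the goblin, the paladin, the troll | the east ledge: the bard, the knight]
5. Guide goes to the east ledge with the troll.  [the west ledge: the cleric, the elf, the goblin, the paladin | the east ledge: the bard, the knight, the troll]
6. Guide goes back to the west ledge alone.  [the west ledge: the cleric, the elf, the goblin, the paladin | the east ledge: the bard, the knight, the troll]
7. Guide goes to the east ledge with the cleric.  [the west ledge: the elf, the goblin, the paladin | the east ledge: the bard, the cleric, the knight, the troll]
8. Guide goes back to the west ledge alone.  [the west ledge: the elf, the goblin, the paladin | the east ledge: the bard, the cleric, the knight, the troll]
9. Guide goes to the east ledge with the goblin.  [the west ledge: the elf, the paladin | the east ledge: the bard, the cleric, the goblin, the knight, the troll]
10. Guide goes back to the west ledge alone.  [the west ledge: the elf, the paladin | the east ledge: the bard, the cleric, the goblin, the knight, the troll]
11. Guide goes to the east ledge with the elf.  [the west ledge: the paladin | the east ledge: the bard, the cleric, the elf, the goblin, the knight, the troll]
12. Guide goes back to the west ledge alone.  [the west ledge: the paladin | the east ledge: the bard, the cleric, the elf, the goblin, the knight, the troll]
13. Guide goes to the east ledge with the paladin.  [the west ledge: — | the east ledge: the bard, the cleric, the elf, the goblin, the knight, the paladin, the troll]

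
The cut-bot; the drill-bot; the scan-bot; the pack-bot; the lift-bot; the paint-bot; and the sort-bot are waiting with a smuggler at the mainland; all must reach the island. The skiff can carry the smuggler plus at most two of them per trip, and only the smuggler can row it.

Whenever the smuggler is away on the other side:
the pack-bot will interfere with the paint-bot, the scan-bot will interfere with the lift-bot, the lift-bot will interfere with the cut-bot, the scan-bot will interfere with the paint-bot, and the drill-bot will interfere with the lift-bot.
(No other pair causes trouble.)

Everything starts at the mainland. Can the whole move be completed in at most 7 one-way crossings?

Counting alone: the smuggler can take at most 2 across per trip to the island, so moving all 7 needs at least 4 loaded trips out, with a return between consecutive ones — at least 7 crossings.
The safety rule pushes this higher. Following every safe sequence of crossings, the most of the 7 that can be at the island as the skiff arrives there on crossing 7 is 6 — never all 7.
So the move cannot be finished within 7 crossings. (The shortest complete plan takes 9:)
1. Smuggler goes to the island with the lift-bot and the paint-bot.
2. Smuggler goes back to the mainland alone.
3. Smuggler goes to the island with the cut-bot.
4. Smuggler goes back to the mainland with the lift-bot.
5. Smuggler goes to the island with the drill-bot and the scan-bot.
6. Smuggler goes back to the mainland with the paint-bot.
7. Smuggler goes to the island with the pack-bot and the sort-bot.
8. Smuggler goes back to the mainland alone.
9. Smuggler goes to the island with the lift-bot and the paint-bot.

No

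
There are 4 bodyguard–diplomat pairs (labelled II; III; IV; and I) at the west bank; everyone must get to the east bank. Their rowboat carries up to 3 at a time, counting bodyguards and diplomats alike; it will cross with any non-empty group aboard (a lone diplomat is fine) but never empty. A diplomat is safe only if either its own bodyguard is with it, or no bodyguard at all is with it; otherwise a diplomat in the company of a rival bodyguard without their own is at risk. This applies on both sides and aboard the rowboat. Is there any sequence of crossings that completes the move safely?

Yes

1. bodyguard II and diplomat II cross → the east bank.
2. bodyguard II crosses ← the west bank.
3. bodyguard II, bodyguard III, and diplomat III cross → the east bank.
4. bodyguard II and diplomat II cross ← the west bank.
5. bodyguard I, bodyguard II, and bodyguard IV cross → the east bank.
6. diplomat III crosses ← the west bank.
7. diplomat II and diplomat III cross → the east bank.
8. diplomat II crosses ← the west bank.
9. diplomat I, diplomat II, and diplomat IV cross → the east bank.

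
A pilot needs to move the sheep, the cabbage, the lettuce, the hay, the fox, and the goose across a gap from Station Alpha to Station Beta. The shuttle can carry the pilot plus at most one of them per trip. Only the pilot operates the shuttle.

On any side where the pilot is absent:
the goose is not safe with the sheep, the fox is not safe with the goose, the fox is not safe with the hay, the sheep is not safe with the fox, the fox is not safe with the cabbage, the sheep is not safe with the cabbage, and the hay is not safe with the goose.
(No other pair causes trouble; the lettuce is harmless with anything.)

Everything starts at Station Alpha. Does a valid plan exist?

No

Whatever the first load, the items left behind include a forbidden pair without the pilot. No opening move is safe, so no plan exists.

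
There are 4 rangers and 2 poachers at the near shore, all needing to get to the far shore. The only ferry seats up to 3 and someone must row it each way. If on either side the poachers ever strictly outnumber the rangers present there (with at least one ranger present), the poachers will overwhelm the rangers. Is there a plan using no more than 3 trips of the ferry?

Counting alone: each trip to the far shore takes at most 3 across and each return brings at least 1 back, so after t trips out (and t−1 returns) at most 3t − (t−1) of the 6 are across; that first reaches 6 at t = 3, so at least 5 crossings are needed.
Since 3 < 5, 3 crossings cannot be enough. (The shortest complete plan in fact takes 5:)
1. 2 poachers → the far shore.  (the near shore: 4R 0P; the far shore: 0R 2P)
2. 1 poacher ← the near shore.  (the near shore: 4R 1P; the far shore: 0R 1P)
3. 2 rangers and 1 poacher → the far shore.  (the near shore: 2R 0P; the far shore: 2R 2P)
4. 1 poacher ← the near shore.  (the near shore: 2R 1P; the far shore: 2R 1P)
5. 2 rangers and 1 poacher → the far shore.  (the near shore: 0R 0P; the far shore: 4R 2P)

No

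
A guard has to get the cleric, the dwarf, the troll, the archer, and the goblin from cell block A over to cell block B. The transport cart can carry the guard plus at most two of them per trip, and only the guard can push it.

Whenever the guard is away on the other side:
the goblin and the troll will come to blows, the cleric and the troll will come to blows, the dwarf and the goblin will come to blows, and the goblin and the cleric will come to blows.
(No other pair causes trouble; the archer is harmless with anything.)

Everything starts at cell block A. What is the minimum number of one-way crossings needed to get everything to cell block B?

7

Counting alone: the guard can take at most 2 across per trip to cell block B, so moving all 5 needs at least 3 loaded trips out, with a return between consecutive ones — at least 5 crossings.
The safety rule pushes this higher. Following every safe sequence of crossings, the most of the 5 that can be at cell block B as the transport cart arrives there on crossing 5 is 4 — never all 5.
So no plan with fewer than 7 crossings exists, and this one achieves 7:
1. Guard goes to cell block B with the cleric and the goblin.  [cell block A: the archer, the dwarf, the troll | cell block B: the cleric, the goblin]
2. Guard goes back to cell block A with the cleric.  [cell block A: the archer, the cleric, the dwarf, the troll | cell block B: the goblin]
3. Guard goes to cell block B with the cleric and the dwarf.  [cell block A: the archer, the troll | cell block B: the cleric, the dwarf, the goblin]
4. Guard goes back to cell block A with the goblin.  [cell block A: the archer, the goblin, the troll | cell block B: the cleric, the dwarf]
5. Guard goes to cell block B with the archer and the troll.  [cell block A: the goblin | cell block B: the archer, the cleric, the dwarf, the troll]
6. Guard goes back to cell block A with the cleric.  [cell block A: the cleric, the goblin | cell block B: the archer, the dwarf, the troll]
7. Guard goes to cell block B with the cleric and the goblin.  [cell block A: — | cell block B: the archer, the cleric, the dwarf, the goblin, the troll]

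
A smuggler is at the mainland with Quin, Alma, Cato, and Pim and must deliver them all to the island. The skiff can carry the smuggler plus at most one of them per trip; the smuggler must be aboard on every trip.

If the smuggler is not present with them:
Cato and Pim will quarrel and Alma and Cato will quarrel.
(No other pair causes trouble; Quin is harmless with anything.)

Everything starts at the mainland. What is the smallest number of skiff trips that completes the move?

9

Counting alone: the smuggler can take at most 1 across per trip to the island, so moving all 4 needs at least 4 loaded trips out, with a return between consecutive ones — at least 7 crossings.
The safety rule pushes this higher. Following every safe sequence of crossings, the most of the 4 that can be at the island as the skiff arrives there on crossing 7 is 3 — never all 4.
So no plan with fewer than 9 crossings exists, and this one achieves 9:
1. Smuggler goes to the island with Cato.  [the mainland: Alma, Pim, Quin | the island: Cato]
2. Smuggler goes back to the mainland alone.  [the mainland: Alma, Pim, Quin | the island: Cato]
3. Smuggler goes to the island with Quin.  [the mainland: Alma, Pim | the island: Cato, Quin]
4. Smuggler goes back to the mainland alone.  [the mainland: Alma, Pim | the island: Cato, Quin]
5. Smuggler goes to the island with Alma.  [the mainland: Pim | the island: Alma, Cato, Quin]
6. Smuggler goes back to the mainland with Cato.  [the mainland: Cato, Pim | the island: Alma, Quin]
7. Smuggler goes to the island with Pim.  [the mainland: Cato | the island: Alma, Pim, Quin]
8. Smuggler goes back to the mainland alone.  [the mainland: Cato | the island: Alma, Pim, Quin]
9. Smuggler goes to the island with Cato.  [the mainland: — | the island: Alma, Cato, Pim, Quin]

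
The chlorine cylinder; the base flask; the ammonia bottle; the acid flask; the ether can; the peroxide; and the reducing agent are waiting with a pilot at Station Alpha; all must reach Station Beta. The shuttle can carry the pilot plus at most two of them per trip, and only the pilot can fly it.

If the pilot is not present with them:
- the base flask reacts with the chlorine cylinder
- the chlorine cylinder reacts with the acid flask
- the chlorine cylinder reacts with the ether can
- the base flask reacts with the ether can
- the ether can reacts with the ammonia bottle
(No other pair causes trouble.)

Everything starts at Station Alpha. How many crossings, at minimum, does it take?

Counting alone: the pilot can take at most 2 across per trip to Station Beta, so moving all 7 needs at least 4 loaded trips out, with a return between consecutive ones — at least 7 crossings.
The safety rule pushes this higher. Following every safe sequence of crossings, the most of the 7 that can be at Station Beta as the shuttle arrives there on crossings 7, 9 is 5, 6 respectively — never all 7.
So no plan with fewer than 11 crossings exists, and this one achieves 11:
1. Pilot goes to Station Beta with the chlorine cylinder and the ether can.  [Station Alpha: the acid flask, the ammonia bottle, the base flask, the peroxide, the reducing agent | Station Beta: the chlorine cylinder, the ether can]
2. Pilot goes back to Station Alpha with the chlorine cylinder.  [Station Alpha: the acid flask, the ammonia bottle, the base flask, the chlorine cylinder, the peroxide, the reducing agent | Station Beta: the ether can]
3. Pilot goes to Station Beta with the ammonia bottle and the chlorine cylinder.  [Station Alpha: the acid flask, the base flask, the peroxide, the reducing agent | Station Beta: the ammonia bottle, the chlorine cylinder, the ether can]
4. Pilot goes back to Station Alpha with the ether can.  [Station Alpha: the acid flask, the base flask, the ether can, the peroxide, the reducing agent | Station Beta: the ammonia bottle, the chlorine cylinder]
5. Pilot goes to Station Beta with the acid flask and the base flask.  [Station Alpha: the ether can, the peroxide, the reducing agent | Station Beta: the acid flask, the ammonia bottle, the base flask, the chlorine cylinder]
6. Pilot goes back to Station Alpha with the chlorine cylinder.  [Station Alpha: the chlorine cylinder, the ether can, the peroxide, the reducing agent | Station Beta: the acid flask, the ammonia bottle, the base flask]
7. Pilot goes to Station Beta with the chlorine cylinder and the peroxide.  [Station Alpha: the ether can, the reducing agent | Station Beta: the acid flask, the ammonia bottle, the base flask, the chlorine cylinder, the peroxide]
8. Pilot goes back to Station Alpha with the chlorine cylinder.  [Station Alpha: the chlorine cylinder, the ether can, the reducing agent | Station Beta: the acid flask, the ammonia bottle, the base flask, the peroxide]
9. Pilot goes to Station Beta with the chlorine cylinder and the reducing agent.  [Station Alpha: the ether can | Station Beta: the acid flask, the ammonia bottle, the base flask, the chlorine cylinder, the peroxide, the reducing agent]
10. Pilot goes back to Station Alpha with the chlorine cylinder.  [Station Alpha: the chlorine cylinder, the ether can | Station Beta: the acid flask, the ammonia bottle, the base flask, the peroxide, the reducing agent]
11. Pilot goes to Station Beta with the chlorine cylinder and the ether can.  [Station Alpha: — | Station Beta: the acid flask, the ammonia bottle, the base flask, the chlorine cylinder, the ether can, the peroxide, the reducing agent]

11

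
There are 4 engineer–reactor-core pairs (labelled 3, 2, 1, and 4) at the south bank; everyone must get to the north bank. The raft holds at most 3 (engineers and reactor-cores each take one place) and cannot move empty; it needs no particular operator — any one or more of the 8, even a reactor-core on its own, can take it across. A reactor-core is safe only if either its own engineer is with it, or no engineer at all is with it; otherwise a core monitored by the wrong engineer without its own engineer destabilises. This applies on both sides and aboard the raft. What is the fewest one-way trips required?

9

Counting alone: each trip to the north bank takes at most 3 across and each return brings at least 1 back, so after t trips out (and t−1 returns) at most 3t − (t−1) of the 8 are across; that first reaches 8 at t = 4, so at least 7 crossings are needed.
The safety rule pushes this higher. Following every safe sequence of crossings, the most of the 8 that can be at the north bank as the raft arrives there on crossing 7 is 7 — never all 8.
So no plan with fewer than 9 crossings exists, and this one achieves 9:
1. engineer 3 and reactor-core 3 cross → the north bank.
2. engineer 3 crosses ← the south bank.
3. engineer 2, engineer 3, and reactor-core 2 cross → the north bank.
4. engineer 3 and reactor-core 3 cross ← the south bank.
5. engineer 1, engineer 3, and engineer 4 cross → the north bank.
6. reactor-core 2 crosses ← the south bank.
7. reactor-core 2 and reactor-core 3 cross → the north bank.
8. reactor-core 3 crosses ← the south bank.
9. reactor-core 1, reactor-core 3, and reactor-core 4 cross → the north bank.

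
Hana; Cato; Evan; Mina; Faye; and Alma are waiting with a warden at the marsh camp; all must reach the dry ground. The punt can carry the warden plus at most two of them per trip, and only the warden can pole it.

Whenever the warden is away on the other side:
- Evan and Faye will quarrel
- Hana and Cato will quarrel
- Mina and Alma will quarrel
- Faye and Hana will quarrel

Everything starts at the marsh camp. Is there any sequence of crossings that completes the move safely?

Whatever the first load, the items left behind include a forbidden pair without the warden. No opening move is safe, so no plan exists.

No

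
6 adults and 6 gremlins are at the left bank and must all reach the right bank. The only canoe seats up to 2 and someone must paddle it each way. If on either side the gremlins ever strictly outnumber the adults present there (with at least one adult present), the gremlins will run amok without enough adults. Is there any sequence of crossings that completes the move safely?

Following every safe sequence of crossings from the start, the most of the 12 that can be at the right bank as the canoe arrives there on crossings 1, 3, 5, 7, 9 is 2, 3, 4, 5, 6 respectively; the best ever achieved is 6 of 12.
From crossing 11 on, no configuration arises that was not already reachable earlier: only 15 distinct safe configurations (who is on which side, and where the canoe is) can ever be reached, none of them has everyone across, and every continuation just revisits them. They are: 0 adults + 0 gremlins across (canoe back at the start); 0 adults + 1 gremlin across (canoe there); 0 adults + 1 gremlin across (canoe back at the start); 0 adults + 2 gremlins across (canoe there); 0 adults + 2 gremlins across (canoe back at the start); 0 adults + 3 gremlins across (canoe there); 0 adults + 3 gremlins across (canoe back at the start); 0 adults + 4 gremlins across (canoe there); 0 adults + 4 gremlins across (canoe back at the start); 0 adults + 5 gremlins across (canoe there); 0 adults + 5 gremlins across (canoe back at the start); 0 adults + 6 gremlins across (canoe there); 1 adult + 1 gremlin across (canoe there); 1 adult + 1 gremlin across (canoe back at the start); 2 adults + 2 gremlins across (canoe there). So no valid plan exists.

No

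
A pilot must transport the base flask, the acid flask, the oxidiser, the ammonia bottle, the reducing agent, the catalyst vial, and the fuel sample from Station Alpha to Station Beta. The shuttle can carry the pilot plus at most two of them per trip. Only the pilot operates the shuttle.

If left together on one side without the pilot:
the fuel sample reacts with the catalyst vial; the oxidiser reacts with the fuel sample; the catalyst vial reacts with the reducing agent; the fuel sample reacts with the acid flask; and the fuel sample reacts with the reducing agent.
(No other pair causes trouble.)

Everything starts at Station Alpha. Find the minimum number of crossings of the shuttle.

Counting alone: the pilot can take at most 2 across per trip to Station Beta, so moving all 7 needs at least 4 loaded trips out, with a return between consecutive ones — at least 7 crossings.
The safety rule pushes this higher. Following every safe sequence of crossings, the most of the 7 that can be at Station Beta as the shuttle arrives there on crossings 7, 9 is 5, 6 respectively — never all 7.
So no plan with fewer than 11 crossings exists, and this one achieves 11:
1. Pilot goes to Station Beta with the fuel sample and the reducing agent.  [Station Alpha: the acid flask, the ammonia bottle, the base flask, the catalyst vial, the oxidiser | Station Beta: the fuel sample, the reducing agent]
2. Pilot goes back to Station Alpha with the reducing agent.  [Station Alpha: the acid flask, the ammonia bottle, the base flask, the catalyst vial, the oxidiser, the reducing agent | Station Beta: the fuel sample]
3. Pilot goes to Station Beta with the base flask and the reducing agent.  [Station Alpha: the acid flask, the ammonia bottle, the catalyst vial, the oxidiser | Station Beta: the base flask, the fuel sample, the reducing agent]
4. Pilot goes back to Station Alpha with the reducing agent.  [Station Alpha: the acid flask, the ammonia bottle, the catalyst vial, the oxidiser, the reducing agent | Station Beta: the base flask, the fuel sample]
5. Pilot goes to Station Beta with the acid flask and the reducing agent.  [Station Alpha: the ammonia bottle, the catalyst vial, the oxidiser | Station Beta: the acid flask, the base flask, the fuel sample, the reducing agent]
6. Pilot goes back to Station Alpha with the fuel sample.  [Station Alpha: the ammonia bottle, the catalyst vial, the fuel sample, the oxidiser | Station Beta: the acid flask, the base flask, the reducing agent]
7. Pilot goes to Station Beta with the catalyst vial and the oxidiser.  [Station Alpha: the ammonia bottle, the fuel sample | Station Beta: the acid flask, the base flask, the catalyst vial, the oxidiser, the reducing agent]
8. Pilot goes back to Station Alpha with the reducing agent.  [Station Alpha: the ammonia bottle, the fuel sample, the reducing agent | Station Beta: the acid flask, the base flask, the catalyst vial, the oxidiser]
9. Pilot goes to Station Beta with the ammonia bottle and the reducing agent.  [Station Alpha: the fuel sample | Station Beta: the acid flask, the ammonia bottle, the base flask, the catalyst vial, the oxidiser, the reducing agent]
10. Pilot goes back to Station Alpha with the reducing agent.  [Station Alpha: the fuel sample, the reducing agent | Station Beta: the acid flask, the ammonia bottle, the base flask, the catalyst vial, the oxidiser]
11. Pilot goes to Station Beta with the fuel sample and the reducing agent.  [Station Alpha: — | Station Beta: the acid flask, the ammonia bottle, the base flask, the catalyst vial, the fuel sample, the oxidiser, the reducing agent]

11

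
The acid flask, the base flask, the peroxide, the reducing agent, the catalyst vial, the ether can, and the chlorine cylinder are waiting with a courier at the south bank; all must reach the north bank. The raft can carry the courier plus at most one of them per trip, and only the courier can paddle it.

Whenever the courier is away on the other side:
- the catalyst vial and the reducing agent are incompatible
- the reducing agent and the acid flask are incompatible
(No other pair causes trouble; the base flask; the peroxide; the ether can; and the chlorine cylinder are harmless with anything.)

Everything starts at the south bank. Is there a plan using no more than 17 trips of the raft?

Yes

Yes — this plan uses 15 crossings (≤ 17):
1. Courier goes to the north bank with the reducing agent.
2. Courier goes back to the south bank alone.
3. Courier goes to the north bank with the acid flask.
4. Courier goes back to the south bank with the reducing agent.
5. Courier goes to the north bank with the catalyst vial.
6. Courier goes back to the south bank alone.
7. Courier goes to the north bank with the base flask.
8. Courier goes back to the south bank alone.
9. Courier goes to the north bank with the peroxide.
10. Courier goes back to the south bank alone.
11. Courier goes to the north bank with the ether can.
12. Courier goes back to the south bank alone.
13. Courier goes to the north bank with the chlorine cylinder.
14. Courier goes back to the south bank alone.
15. Courier goes to the north bank with the reducing agent.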